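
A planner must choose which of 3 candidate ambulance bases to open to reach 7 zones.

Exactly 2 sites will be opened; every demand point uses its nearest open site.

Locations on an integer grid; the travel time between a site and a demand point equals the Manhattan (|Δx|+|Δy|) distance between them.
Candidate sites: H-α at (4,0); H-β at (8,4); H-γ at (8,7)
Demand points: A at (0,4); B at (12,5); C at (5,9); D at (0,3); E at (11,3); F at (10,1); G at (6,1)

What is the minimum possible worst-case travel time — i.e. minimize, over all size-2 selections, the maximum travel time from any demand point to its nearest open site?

8

Open {H-α, H-β}.
  Farthest demand point is A at travel time 8 (to H-α); all others are ≤ 8.
With {H-α, H-γ} the worst case is 8.
With {H-β, H-γ} the worst case is 9.
No size-2 selection achieves below 8.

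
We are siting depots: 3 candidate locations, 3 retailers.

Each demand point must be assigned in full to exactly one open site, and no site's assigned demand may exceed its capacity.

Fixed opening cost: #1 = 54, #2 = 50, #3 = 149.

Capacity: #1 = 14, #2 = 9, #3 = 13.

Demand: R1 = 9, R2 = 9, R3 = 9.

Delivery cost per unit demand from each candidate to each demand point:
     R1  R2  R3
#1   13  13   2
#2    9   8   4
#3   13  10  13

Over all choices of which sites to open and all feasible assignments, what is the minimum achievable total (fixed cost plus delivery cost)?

442

Open {#1, #2, #3}; cheapest assignment that respects the capacities:
  #1 (cap 14, load 9): R3 — cost 9×2 = 18
  #2 (cap 9, load 9): R1 — cost 9×9 = 81
  #3 (cap 13, load 9): R2 — cost 9×10 = 90
  Shipping 189, fixed 253 → total 442.
  Any other capacity-feasible assignment to {#1, #2, #3} ships for at least 189.
Total demand is 27; every other set of sites either has combined capacity below 27 or cannot fit the demands without splitting one across sites, so {#1, #2, #3} is the only feasible choice of open sites. Minimum: 442.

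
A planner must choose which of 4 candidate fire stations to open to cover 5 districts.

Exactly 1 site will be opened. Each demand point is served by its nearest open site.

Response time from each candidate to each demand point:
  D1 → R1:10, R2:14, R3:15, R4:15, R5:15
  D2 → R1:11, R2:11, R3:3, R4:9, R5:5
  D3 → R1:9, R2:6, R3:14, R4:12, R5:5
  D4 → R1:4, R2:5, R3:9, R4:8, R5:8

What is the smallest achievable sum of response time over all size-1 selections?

Open {D4}.
  R1→D4 4, R2→D4 5, R3→D4 9, R4→D4 8, R5→D4 8  ⇒ total 34.
Compare {D2}: total 39.
Compare {D3}: total 46.
No size-1 selection does better; minimum is 34.

34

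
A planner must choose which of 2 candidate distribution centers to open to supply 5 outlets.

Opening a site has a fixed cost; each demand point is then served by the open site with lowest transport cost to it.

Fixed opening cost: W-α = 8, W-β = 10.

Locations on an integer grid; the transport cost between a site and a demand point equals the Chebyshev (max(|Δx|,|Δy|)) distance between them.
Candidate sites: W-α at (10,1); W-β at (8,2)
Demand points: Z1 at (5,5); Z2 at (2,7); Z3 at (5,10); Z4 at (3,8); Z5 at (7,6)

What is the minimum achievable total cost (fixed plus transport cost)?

37

Open {W-β}: assign each demand point to its cheapest open site.
  Z1→W-β 3, Z2→W-β 6, Z3→W-β 8, Z4→W-β 6, Z5→W-β 4
  transport cost 27, fixed 10 → total 37.
Compare {W-α}: transport cost 34 + fixed 8 = 42.
Compare {W-α, W-β}: transport cost 27 + fixed 18 = 45.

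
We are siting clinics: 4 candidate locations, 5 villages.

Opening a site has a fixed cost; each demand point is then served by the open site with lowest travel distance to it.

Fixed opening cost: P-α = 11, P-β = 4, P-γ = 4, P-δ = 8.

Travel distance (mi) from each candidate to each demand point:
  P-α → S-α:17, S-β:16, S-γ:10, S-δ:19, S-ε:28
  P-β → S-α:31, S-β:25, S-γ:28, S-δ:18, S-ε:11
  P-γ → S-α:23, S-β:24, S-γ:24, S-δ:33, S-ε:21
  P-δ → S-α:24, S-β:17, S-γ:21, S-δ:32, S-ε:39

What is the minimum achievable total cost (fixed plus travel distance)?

Open {P-α, P-β}: assign each demand point to its cheapest open site.
  S-α→P-α 17, S-β→P-α 16, S-γ→P-α 10, S-δ→P-β 18, S-ε→P-β 11
  travel distance 72, fixed 15 → total 87.
Compare {P-α, P-β, P-γ}: travel distance 72 + fixed 19 = 91.
Compare {P-α, P-β, P-δ}: travel distance 72 + fixed 23 = 95.
Compare {P-α, P-γ}: travel distance 83 + fixed 15 = 98.
All other subsets cost ≥ 91. Minimum total cost: 87.

87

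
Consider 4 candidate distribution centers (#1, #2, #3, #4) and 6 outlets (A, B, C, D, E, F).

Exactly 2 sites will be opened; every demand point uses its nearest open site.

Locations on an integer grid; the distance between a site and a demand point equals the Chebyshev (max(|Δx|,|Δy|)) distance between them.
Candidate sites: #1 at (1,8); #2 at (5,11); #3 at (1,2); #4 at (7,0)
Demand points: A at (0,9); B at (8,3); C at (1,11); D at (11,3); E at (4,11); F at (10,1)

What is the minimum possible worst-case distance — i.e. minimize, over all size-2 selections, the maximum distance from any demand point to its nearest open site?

Open {#1, #4}.
  Farthest demand point is D at distance 4 (to #4); all others are ≤ 4.
With {#2, #4} the worst case is 5.
With {#1, #2} the worst case is 9.
No size-2 selection achieves below 4.

4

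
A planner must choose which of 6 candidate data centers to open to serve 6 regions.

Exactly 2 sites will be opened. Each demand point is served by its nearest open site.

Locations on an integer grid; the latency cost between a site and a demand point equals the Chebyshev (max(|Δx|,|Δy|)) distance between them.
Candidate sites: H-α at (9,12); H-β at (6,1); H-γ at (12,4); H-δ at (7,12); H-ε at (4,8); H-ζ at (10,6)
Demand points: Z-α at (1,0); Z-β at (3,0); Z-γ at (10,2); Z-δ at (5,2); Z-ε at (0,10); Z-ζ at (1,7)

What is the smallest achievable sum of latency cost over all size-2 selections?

Open {H-β, H-ε}.
  Z-α→H-β 5, Z-β→H-β 3, Z-γ→H-β 4, Z-δ→H-β 1, Z-ε→H-ε 4, Z-ζ→H-ε 3  ⇒ total 20.
Compare {H-β, H-γ}: total 26.
Compare {H-β, H-δ}: total 26.
No size-2 selection does better; minimum is 20.

20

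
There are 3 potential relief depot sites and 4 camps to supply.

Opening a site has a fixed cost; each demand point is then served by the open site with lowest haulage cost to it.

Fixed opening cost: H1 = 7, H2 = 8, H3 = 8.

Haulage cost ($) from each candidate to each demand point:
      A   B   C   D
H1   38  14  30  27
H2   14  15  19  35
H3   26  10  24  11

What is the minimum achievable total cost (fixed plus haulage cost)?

Open {H2, H3}: assign each demand point to its cheapest open site.
  A→H2 14, B→H3 10, C→H2 19, D→H3 11
  haulage cost 54, fixed 16 → total 70.
Compare {H1, H2, H3}: haulage cost 54 + fixed 23 = 77.
Compare {H3}: haulage cost 71 + fixed 8 = 79.
Compare {H1, H3}: haulage cost 71 + fixed 15 = 86.
All other subsets cost ≥ 77. Minimum total cost: 70.

70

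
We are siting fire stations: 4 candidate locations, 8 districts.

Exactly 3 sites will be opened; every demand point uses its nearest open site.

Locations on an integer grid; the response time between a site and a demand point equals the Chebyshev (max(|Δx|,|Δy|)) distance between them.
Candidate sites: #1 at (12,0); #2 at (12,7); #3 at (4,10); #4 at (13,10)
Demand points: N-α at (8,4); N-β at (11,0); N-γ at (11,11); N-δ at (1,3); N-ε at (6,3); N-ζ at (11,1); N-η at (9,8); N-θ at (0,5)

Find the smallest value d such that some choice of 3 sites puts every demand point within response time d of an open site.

7

Open {#1, #2, #3}.
  Farthest demand point is N-δ at response time 7 (to #3); all others are ≤ 7.
With {#1, #3, #4} the worst case is 7.
With {#2, #3, #4} the worst case is 7.
No size-3 selection achieves below 7.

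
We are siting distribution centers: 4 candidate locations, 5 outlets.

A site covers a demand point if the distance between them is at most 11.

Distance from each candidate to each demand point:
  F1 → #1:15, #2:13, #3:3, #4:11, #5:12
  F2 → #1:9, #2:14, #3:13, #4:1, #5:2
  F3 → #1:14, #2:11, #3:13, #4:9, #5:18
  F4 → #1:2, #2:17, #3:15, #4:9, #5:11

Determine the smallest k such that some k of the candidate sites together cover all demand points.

Coverage sets (demand points within 11 of each site):
  F1: {#3, #4}
  F2: {#1, #4, #5}
  F3: {#2, #4}
  F4: {#1, #4, #5}
No 2 sites suffice: every size-2 union leaves at least one demand point uncovered.
But {F1, F2, F3} covers everything, so the minimum is 3.

3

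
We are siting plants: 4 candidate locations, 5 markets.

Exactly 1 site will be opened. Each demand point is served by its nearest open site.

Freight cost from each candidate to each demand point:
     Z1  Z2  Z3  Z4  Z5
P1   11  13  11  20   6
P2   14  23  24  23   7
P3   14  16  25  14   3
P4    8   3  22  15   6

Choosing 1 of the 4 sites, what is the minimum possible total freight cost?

54

Open {P4}.
  Z1→P4 8, Z2→P4 3, Z3→P4 22, Z4→P4 15, Z5→P4 6  ⇒ total 54.
Compare {P1}: total 61.
Compare {P3}: total 72.
No size-1 selection does better; minimum is 54.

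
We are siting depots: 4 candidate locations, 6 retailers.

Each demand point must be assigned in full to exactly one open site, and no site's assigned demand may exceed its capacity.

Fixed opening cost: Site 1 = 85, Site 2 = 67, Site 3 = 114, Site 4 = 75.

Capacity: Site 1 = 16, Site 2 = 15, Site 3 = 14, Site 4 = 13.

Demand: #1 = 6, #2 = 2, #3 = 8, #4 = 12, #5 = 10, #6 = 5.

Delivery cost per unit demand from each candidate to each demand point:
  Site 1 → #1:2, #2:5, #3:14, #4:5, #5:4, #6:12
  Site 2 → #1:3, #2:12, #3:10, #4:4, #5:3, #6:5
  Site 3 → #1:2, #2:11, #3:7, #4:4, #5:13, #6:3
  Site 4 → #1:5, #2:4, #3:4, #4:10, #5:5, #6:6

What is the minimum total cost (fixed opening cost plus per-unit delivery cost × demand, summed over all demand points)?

Open {Site 1, Site 2, Site 4}; cheapest assignment that respects the capacities:
  Site 1 (cap 16, load 16): #1, #5 — cost 6×2 + 10×4 = 52
  Site 2 (cap 15, load 14): #2, #4 — cost 2×12 + 12×4 = 72
  Site 4 (cap 13, load 13): #3, #6 — cost 8×4 + 5×6 = 62
  Shipping 186, fixed 227 → total 413.
  Any other capacity-feasible assignment to {Site 1, Site 2, Site 4} ships for at least 186.
Compare {Site 1, Site 3, Site 4}: its best feasible assignment gives total 458.
Compare {Site 1, Site 2, Site 3}: its best feasible assignment gives total 459.
Every other set of open sites that can feasibly serve all demand totals ≥ 458 even under its best assignment. Minimum: 413.

413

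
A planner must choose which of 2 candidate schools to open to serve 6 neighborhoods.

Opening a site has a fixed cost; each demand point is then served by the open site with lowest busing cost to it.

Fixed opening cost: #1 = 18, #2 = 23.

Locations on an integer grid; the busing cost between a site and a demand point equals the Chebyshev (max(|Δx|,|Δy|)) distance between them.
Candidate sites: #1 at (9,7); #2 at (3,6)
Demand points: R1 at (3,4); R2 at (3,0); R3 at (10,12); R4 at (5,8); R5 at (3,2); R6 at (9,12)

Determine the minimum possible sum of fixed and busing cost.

50

Open {#2}: assign each demand point to its cheapest open site.
  R1→#2 2, R2→#2 6, R3→#2 7, R4→#2 2, R5→#2 4, R6→#2 6
  busing cost 27, fixed 23 → total 50.
Compare {#1}: busing cost 33 + fixed 18 = 51.
Compare {#1, #2}: busing cost 24 + fixed 41 = 65.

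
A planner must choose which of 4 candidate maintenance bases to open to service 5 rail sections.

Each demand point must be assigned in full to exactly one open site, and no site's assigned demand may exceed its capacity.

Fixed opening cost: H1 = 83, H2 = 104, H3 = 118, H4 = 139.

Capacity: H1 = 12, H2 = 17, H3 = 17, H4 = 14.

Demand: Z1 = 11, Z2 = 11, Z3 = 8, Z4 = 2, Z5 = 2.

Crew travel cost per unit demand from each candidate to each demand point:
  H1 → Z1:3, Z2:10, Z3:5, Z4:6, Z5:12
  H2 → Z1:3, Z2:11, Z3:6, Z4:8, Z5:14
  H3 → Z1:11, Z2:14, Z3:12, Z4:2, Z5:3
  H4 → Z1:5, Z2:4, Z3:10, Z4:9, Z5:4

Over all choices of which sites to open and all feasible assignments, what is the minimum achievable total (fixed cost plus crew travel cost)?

Open {H1, H2, H4}; cheapest assignment that respects the capacities:
  H1 (cap 12, load 10): Z3, Z4 — cost 8×5 + 2×6 = 52
  H2 (cap 17, load 11): Z1 — cost 11×3 = 33
  H4 (cap 14, load 13): Z2, Z5 — cost 11×4 + 2×4 = 52
  Shipping 137, fixed 326 → total 463.
  Any other capacity-feasible assignment to {H1, H2, H4} ships for at least 137.
Compare {H1, H3, H4}: its best feasible assignment gives total 523.
Compare {H1, H2, H3}: its best feasible assignment gives total 542.
Every other set of open sites that can feasibly serve all demand totals ≥ 523 even under its best assignment. Minimum: 463.

463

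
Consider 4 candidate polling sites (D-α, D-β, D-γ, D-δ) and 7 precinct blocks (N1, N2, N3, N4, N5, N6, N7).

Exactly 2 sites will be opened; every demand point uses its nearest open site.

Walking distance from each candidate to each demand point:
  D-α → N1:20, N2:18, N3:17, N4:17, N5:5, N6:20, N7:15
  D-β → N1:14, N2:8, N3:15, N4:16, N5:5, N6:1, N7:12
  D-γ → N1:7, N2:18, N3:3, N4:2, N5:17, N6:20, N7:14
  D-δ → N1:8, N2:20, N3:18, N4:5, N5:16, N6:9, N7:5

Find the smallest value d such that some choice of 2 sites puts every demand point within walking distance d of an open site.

12

Open {D-β, D-γ}.
  Farthest demand point is N7 at walking distance 12 (to D-β); all others are ≤ 12.
With {D-β, D-δ} the worst case is 15.
With {D-α, D-β} the worst case is 16.
No size-2 selection achieves below 12.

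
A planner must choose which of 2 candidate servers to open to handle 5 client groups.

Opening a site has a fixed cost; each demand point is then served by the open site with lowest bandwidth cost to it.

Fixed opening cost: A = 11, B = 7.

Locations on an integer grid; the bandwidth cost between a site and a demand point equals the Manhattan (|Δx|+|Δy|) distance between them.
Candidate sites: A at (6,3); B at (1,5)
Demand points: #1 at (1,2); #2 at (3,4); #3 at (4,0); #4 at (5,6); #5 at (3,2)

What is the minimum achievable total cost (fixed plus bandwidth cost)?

Open {B}: assign each demand point to its cheapest open site.
  #1→B 3, #2→B 3, #3→B 8, #4→B 5, #5→B 5
  bandwidth cost 24, fixed 7 → total 31.
Compare {A}: bandwidth cost 23 + fixed 11 = 34.
Compare {A, B}: bandwidth cost 19 + fixed 18 = 37.

31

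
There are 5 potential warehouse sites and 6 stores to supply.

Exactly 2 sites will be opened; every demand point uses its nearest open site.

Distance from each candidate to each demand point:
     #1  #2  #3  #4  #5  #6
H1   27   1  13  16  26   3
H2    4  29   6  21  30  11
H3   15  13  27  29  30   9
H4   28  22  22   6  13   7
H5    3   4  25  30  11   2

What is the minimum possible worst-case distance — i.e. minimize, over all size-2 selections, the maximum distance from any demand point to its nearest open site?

Open {H1, H5}.
  Farthest demand point is #4 at distance 16 (to H1); all others are ≤ 16.
With {H2, H5} the worst case is 21.
With {H2, H4} the worst case is 22.
No size-2 selection achieves below 16.

16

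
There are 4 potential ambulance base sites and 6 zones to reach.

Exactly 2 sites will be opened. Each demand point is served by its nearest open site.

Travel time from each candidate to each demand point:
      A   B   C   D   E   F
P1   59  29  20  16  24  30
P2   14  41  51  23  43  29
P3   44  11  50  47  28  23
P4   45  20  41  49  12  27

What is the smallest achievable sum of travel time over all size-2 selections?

132

Open {P1, P2}.
  A→P2 14, B→P1 29, C→P1 20, D→P1 16, E→P1 24, F→P2 29  ⇒ total 132.
Compare {P2, P4}: total 137.
Compare {P1, P3}: total 138.
No size-2 selection does better; minimum is 132.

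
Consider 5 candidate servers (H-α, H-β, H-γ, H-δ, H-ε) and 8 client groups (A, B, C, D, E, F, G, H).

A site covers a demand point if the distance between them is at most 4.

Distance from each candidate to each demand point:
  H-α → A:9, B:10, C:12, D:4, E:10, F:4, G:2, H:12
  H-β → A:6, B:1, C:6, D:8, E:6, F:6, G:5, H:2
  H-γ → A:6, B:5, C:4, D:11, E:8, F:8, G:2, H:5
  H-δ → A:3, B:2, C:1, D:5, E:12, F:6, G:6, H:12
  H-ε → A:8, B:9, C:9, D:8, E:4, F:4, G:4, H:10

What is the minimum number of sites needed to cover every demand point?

Coverage sets (demand points within 4 of each site):
  H-α: {D, F, G}
  H-β: {B, H}
  H-γ: {C, G}
  H-δ: {A, B, C}
  H-ε: {E, F, G}
No 3 sites suffice: every size-3 union leaves at least one demand point uncovered.
But {H-α, H-β, H-δ, H-ε} covers everything, so the minimum is 4.

4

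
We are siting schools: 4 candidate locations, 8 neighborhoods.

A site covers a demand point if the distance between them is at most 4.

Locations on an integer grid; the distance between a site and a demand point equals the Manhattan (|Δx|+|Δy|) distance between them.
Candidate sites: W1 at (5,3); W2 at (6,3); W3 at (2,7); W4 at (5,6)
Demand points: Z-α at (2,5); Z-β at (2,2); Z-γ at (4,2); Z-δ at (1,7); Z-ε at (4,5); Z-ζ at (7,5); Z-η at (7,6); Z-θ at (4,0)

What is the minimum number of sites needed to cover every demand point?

Coverage sets (demand points within 4 of each site):
  W1: {Z-β, Z-γ, Z-ε, Z-ζ, Z-θ}
  W2: {Z-γ, Z-ε, Z-ζ, Z-η}
  W3: {Z-α, Z-δ, Z-ε}
  W4: {Z-α, Z-ε, Z-ζ, Z-η}
No 2 sites suffice: every size-2 union leaves at least one demand point uncovered.
But {W1, W2, W3} covers everything, so the minimum is 3.

3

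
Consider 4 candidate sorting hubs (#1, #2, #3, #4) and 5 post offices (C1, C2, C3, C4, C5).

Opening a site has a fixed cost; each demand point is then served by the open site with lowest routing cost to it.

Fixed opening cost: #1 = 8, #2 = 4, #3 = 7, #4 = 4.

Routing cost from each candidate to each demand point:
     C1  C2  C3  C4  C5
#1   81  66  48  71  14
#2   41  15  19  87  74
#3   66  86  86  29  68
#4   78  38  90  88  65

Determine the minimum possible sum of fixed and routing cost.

137

Open {#1, #2, #3}: assign each demand point to its cheapest open site.
  C1→#2 41, C2→#2 15, C3→#2 19, C4→#3 29, C5→#1 14
  routing cost 118, fixed 19 → total 137.
Compare {#1, #2, #3, #4}: routing cost 118 + fixed 23 = 141.
Compare {#1, #2}: routing cost 160 + fixed 12 = 172.
Compare {#1, #2, #4}: routing cost 160 + fixed 16 = 176.
All other subsets cost ≥ 141. Minimum total cost: 137.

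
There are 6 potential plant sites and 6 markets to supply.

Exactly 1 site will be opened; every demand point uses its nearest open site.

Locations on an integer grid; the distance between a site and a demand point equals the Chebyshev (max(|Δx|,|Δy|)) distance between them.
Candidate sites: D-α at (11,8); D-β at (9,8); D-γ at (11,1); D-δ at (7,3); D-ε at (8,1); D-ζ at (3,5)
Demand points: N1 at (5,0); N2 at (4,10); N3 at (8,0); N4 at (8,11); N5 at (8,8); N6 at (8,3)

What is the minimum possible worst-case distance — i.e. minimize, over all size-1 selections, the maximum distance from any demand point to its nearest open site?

Open {D-ζ}.
  Farthest demand point is N4 at distance 6 (to D-ζ); all others are ≤ 6.
With {D-α} the worst case is 8.
With {D-β} the worst case is 8.
No size-1 selection achieves below 6.

6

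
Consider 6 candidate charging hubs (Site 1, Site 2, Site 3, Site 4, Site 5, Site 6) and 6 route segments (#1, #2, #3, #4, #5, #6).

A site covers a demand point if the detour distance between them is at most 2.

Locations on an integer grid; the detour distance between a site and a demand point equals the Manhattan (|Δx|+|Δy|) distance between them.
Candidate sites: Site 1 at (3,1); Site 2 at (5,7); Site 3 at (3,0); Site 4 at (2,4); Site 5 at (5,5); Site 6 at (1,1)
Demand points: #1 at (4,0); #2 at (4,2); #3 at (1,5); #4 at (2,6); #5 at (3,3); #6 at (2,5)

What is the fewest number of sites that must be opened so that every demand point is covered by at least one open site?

2

Coverage sets (demand points within 2 of each site):
  Site 1: {#1, #2, #5}
  Site 2: {}
  Site 3: {#1}
  Site 4: {#3, #4, #5, #6}
  Site 5: {}
  Site 6: {}
No single site covers all 6 demand points.
But {Site 1, Site 4} covers everything, so the minimum is 2.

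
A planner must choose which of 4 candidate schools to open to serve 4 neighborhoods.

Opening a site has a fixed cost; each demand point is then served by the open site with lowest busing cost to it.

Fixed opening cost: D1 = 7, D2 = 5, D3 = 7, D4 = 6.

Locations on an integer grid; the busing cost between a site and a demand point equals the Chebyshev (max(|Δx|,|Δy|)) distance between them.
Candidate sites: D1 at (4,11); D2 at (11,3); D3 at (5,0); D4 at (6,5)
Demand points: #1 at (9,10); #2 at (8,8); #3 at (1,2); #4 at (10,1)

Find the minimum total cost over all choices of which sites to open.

23

Open {D4}: assign each demand point to its cheapest open site.
  #1→D4 5, #2→D4 3, #3→D4 5, #4→D4 4
  busing cost 17, fixed 6 → total 23.
Compare {D2, D4}: busing cost 15 + fixed 11 = 26.
Compare {D2}: busing cost 24 + fixed 5 = 29.
Compare {D3, D4}: busing cost 16 + fixed 13 = 29.
All other subsets cost ≥ 26. Minimum total cost: 23.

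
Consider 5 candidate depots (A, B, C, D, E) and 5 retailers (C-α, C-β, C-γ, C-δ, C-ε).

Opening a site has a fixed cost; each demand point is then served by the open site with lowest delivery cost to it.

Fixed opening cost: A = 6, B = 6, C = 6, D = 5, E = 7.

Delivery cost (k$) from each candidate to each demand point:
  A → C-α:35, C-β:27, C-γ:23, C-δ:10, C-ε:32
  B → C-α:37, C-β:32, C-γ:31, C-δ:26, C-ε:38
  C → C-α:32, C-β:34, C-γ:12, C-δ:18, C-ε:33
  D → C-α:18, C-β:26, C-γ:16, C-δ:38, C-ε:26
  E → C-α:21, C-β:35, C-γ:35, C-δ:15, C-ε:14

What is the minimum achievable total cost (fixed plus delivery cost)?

101

Open {D, E}: assign each demand point to its cheapest open site.
  C-α→D 18, C-β→D 26, C-γ→D 16, C-δ→E 15, C-ε→E 14
  delivery cost 89, fixed 12 → total 101.
Compare {A, D, E}: delivery cost 84 + fixed 18 = 102.
Compare {A, C, E}: delivery cost 84 + fixed 19 = 103.
Compare {C, D, E}: delivery cost 85 + fixed 18 = 103.
All other subsets cost ≥ 102. Minimum total cost: 101.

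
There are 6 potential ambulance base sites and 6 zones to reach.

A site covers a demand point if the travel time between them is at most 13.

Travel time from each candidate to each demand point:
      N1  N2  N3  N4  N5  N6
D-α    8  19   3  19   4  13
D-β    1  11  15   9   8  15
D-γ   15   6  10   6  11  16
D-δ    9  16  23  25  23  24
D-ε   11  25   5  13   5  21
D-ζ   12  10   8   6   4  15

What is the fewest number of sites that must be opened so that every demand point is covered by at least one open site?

2

Coverage sets (demand points within 13 of each site):
  D-α: {N1, N3, N5, N6}
  D-β: {N1, N2, N4, N5}
  D-γ: {N2, N3, N4, N5}
  D-δ: {N1}
  D-ε: {N1, N3, N4, N5}
  D-ζ: {N1, N2, N3, N4, N5}
No single site covers all 6 demand points.
But {D-α, D-β} covers everything, so the minimum is 2.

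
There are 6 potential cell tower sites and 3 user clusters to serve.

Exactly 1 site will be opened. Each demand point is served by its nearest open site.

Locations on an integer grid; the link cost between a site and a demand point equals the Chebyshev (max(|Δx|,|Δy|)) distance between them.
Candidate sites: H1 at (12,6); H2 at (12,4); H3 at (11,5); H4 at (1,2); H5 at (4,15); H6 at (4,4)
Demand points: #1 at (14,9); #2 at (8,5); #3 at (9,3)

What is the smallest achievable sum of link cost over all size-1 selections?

Open {H3}.
  #1→H3 4, #2→H3 3, #3→H3 2  ⇒ total 9.
Compare {H1}: total 10.
Compare {H2}: total 12.
No size-1 selection does better; minimum is 9.

9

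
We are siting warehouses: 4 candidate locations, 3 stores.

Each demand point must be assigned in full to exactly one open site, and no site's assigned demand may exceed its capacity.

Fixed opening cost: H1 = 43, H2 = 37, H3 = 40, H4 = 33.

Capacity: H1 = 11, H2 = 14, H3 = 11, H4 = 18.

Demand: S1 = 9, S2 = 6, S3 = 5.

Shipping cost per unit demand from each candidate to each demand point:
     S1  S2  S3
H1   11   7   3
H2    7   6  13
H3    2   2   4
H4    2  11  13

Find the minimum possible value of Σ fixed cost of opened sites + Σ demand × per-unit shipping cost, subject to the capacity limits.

Open {H3, H4}; cheapest assignment that respects the capacities:
  H3 (cap 11, load 11): S2, S3 — cost 6×2 + 5×4 = 32
  H4 (cap 18, load 9): S1 — cost 9×2 = 18
  Shipping 50, fixed 73 → total 123.
  Any other capacity-feasible assignment to {H3, H4} ships for at least 50.
Compare {H1, H4}: its best feasible assignment gives total 151.
Compare {H1, H3}: its best feasible assignment gives total 158.
Every other set of open sites that can feasibly serve all demand totals ≥ 151 even under its best assignment. Minimum: 123.

123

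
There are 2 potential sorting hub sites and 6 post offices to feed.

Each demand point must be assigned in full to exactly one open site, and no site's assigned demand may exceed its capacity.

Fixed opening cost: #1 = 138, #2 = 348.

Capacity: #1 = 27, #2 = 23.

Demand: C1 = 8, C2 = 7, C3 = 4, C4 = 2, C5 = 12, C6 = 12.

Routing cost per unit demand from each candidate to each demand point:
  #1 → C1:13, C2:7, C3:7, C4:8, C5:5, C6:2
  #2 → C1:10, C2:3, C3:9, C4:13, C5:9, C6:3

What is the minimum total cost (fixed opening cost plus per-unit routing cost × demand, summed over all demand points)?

723

Open {#1, #2}; cheapest assignment that respects the capacities:
  #1 (cap 27, load 26): C4, C5, C6 — cost 2×8 + 12×5 + 12×2 = 100
  #2 (cap 23, load 19): C1, C2, C3 — cost 8×10 + 7×3 + 4×9 = 137
  Shipping 237, fixed 486 → total 723.
  Any other capacity-feasible assignment to {#1, #2} ships for at least 237.
Total demand is 45 and no other set of sites has combined capacity ≥ 45, so {#1, #2} is the only feasible choice of open sites. Minimum: 723.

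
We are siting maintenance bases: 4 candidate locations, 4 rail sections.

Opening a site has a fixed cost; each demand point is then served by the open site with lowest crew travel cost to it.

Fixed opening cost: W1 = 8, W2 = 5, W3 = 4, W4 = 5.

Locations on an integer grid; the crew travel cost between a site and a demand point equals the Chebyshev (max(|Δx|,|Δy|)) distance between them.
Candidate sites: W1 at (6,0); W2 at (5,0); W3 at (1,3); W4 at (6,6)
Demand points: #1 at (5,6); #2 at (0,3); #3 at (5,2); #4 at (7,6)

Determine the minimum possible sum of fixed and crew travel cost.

16

Open {W3, W4}: assign each demand point to its cheapest open site.
  #1→W4 1, #2→W3 1, #3→W3 4, #4→W4 1
  crew travel cost 7, fixed 9 → total 16.
Compare {W4}: crew travel cost 12 + fixed 5 = 17.
Compare {W3}: crew travel cost 15 + fixed 4 = 19.
Compare {W2, W4}: crew travel cost 9 + fixed 10 = 19.
All other subsets cost ≥ 17. Minimum total cost: 16.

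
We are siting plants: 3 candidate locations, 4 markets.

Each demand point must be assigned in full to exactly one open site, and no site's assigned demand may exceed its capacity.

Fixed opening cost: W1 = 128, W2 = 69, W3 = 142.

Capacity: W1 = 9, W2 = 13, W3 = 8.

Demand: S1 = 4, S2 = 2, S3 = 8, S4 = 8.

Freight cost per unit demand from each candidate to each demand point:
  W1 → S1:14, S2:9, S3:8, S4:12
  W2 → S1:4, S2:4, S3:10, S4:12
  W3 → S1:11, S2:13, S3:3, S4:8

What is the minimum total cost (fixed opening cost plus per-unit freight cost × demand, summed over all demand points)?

Open {W1, W2, W3}; cheapest assignment that respects the capacities:
  W1 (cap 9, load 8): S4 — cost 8×12 = 96
  W2 (cap 13, load 6): S1, S2 — cost 4×4 + 2×4 = 24
  W3 (cap 8, load 8): S3 — cost 8×3 = 24
  Shipping 144, fixed 339 → total 483.
  Any other capacity-feasible assignment to {W1, W2, W3} ships for at least 144.
Total demand is 22; every other set of sites either has combined capacity below 22 or cannot fit the demands without splitting one across sites, so {W1, W2, W3} is the only feasible choice of open sites. Minimum: 483.

483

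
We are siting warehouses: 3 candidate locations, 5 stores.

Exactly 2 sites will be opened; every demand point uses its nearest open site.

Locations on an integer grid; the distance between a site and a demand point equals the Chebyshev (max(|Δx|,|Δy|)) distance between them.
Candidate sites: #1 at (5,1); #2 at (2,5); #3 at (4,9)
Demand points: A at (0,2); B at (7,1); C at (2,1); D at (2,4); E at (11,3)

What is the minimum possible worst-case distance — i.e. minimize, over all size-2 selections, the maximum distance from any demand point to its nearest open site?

Open {#1, #2}.
  Farthest demand point is E at distance 6 (to #1); all others are ≤ 6.
With {#1, #3} the worst case is 6.
With {#2, #3} the worst case is 7.
No size-2 selection achieves below 6.

6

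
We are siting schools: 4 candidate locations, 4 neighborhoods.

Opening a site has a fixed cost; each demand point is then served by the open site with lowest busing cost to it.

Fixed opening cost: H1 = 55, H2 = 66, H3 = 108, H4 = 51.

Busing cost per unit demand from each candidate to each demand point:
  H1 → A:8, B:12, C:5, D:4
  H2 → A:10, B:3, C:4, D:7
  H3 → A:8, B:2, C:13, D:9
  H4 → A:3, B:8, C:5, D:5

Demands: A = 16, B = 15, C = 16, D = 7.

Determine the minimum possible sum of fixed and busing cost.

309

Open {H2, H4}: assign each demand point to its cheapest open site.
  A→H4 16×3=48, B→H2 15×3=45, C→H2 16×4=64, D→H4 7×5=35
  busing cost 192, fixed 117 → total 309.
Compare {H4}: busing cost 283 + fixed 51 = 334.
Compare {H3, H4}: busing cost 193 + fixed 159 = 352.
Compare {H1, H2, H4}: busing cost 185 + fixed 172 = 357.
All other subsets cost ≥ 334. Minimum total cost: 309.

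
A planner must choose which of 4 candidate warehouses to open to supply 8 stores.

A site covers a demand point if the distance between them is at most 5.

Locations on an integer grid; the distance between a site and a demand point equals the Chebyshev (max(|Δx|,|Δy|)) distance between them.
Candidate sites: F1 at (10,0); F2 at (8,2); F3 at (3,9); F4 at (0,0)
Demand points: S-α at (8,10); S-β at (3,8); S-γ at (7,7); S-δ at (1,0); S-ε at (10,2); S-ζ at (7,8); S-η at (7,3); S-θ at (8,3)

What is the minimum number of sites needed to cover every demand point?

3

Coverage sets (demand points within 5 of each site):
  F1: {S-ε, S-η, S-θ}
  F2: {S-γ, S-ε, S-η, S-θ}
  F3: {S-α, S-β, S-γ, S-ζ}
  F4: {S-δ}
No 2 sites suffice: every size-2 union leaves at least one demand point uncovered.
But {F1, F3, F4} covers everything, so the minimum is 3.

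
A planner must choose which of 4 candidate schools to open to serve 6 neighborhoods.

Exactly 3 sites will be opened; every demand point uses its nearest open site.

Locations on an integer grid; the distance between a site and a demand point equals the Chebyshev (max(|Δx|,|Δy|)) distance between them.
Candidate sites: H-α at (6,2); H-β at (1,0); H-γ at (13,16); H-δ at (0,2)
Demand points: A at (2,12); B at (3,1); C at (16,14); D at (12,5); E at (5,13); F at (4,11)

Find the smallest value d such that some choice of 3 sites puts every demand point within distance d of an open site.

10

Open {H-α, H-β, H-γ}.
  Farthest demand point is A at distance 10 (to H-α); all others are ≤ 10.
With {H-α, H-γ, H-δ} the worst case is 10.
With {H-β, H-γ, H-δ} the worst case is 11.
No size-3 selection achieves below 10.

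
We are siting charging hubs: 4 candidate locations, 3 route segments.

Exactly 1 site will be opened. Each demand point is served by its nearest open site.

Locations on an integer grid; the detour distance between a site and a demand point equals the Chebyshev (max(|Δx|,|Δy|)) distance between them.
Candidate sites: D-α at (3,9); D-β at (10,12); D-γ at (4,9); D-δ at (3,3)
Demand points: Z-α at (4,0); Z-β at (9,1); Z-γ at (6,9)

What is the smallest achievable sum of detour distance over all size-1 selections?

Open {D-δ}.
  Z-α→D-δ 3, Z-β→D-δ 6, Z-γ→D-δ 6  ⇒ total 15.
Compare {D-γ}: total 19.
Compare {D-α}: total 20.
No size-1 selection does better; minimum is 15.

15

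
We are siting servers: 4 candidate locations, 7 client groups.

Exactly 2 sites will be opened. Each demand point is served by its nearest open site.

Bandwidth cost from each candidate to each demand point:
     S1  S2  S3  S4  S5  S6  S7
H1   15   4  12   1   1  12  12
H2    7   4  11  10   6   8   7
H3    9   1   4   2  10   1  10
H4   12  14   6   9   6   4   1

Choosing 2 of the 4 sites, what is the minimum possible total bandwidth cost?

24

Open {H3, H4}.
  S1→H3 9, S2→H3 1, S3→H3 4, S4→H3 2, S5→H4 6, S6→H3 1, S7→H4 1  ⇒ total 24.
Compare {H1, H3}: total 27.
Compare {H2, H3}: total 28.
No size-2 selection does better; minimum is 24.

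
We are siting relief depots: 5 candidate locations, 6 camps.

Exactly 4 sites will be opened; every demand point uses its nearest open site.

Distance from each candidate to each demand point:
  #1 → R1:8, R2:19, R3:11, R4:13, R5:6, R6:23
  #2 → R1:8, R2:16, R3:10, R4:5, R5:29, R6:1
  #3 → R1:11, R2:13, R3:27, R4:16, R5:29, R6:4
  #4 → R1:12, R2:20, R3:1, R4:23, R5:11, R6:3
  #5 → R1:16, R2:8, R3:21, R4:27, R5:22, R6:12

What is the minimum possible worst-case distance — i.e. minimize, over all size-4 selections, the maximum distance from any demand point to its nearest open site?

8

Open {#1, #2, #4, #5}.
  Farthest demand point is R1 at distance 8 (to #1); all others are ≤ 8.
With {#1, #2, #3, #5} the worst case is 10.
With {#2, #3, #4, #5} the worst case is 11.
No size-4 selection achieves below 8.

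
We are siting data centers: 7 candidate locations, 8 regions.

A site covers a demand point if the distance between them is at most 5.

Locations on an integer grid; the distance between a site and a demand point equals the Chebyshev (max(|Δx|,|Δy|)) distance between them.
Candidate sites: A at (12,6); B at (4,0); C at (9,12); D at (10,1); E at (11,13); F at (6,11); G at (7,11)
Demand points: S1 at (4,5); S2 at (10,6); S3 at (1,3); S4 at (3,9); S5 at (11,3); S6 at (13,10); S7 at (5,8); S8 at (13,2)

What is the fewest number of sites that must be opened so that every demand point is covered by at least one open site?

3

Coverage sets (demand points within 5 of each site):
  A: {S2, S5, S6, S8}
  B: {S1, S3}
  C: {S6, S7}
  D: {S2, S5, S8}
  E: {S6}
  F: {S2, S4, S7}
  G: {S2, S4, S7}
No 2 sites suffice: every size-2 union leaves at least one demand point uncovered.
But {A, B, F} covers everything, so the minimum is 3.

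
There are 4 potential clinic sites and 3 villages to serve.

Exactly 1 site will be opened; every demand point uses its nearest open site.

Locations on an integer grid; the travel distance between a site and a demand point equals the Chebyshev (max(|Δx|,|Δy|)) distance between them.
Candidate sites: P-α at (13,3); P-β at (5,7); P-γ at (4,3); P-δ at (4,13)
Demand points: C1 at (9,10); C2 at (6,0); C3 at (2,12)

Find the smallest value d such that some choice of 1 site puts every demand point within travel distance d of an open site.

Open {P-β}.
  Farthest demand point is C2 at travel distance 7 (to P-β); all others are ≤ 7.
With {P-γ} the worst case is 9.
With {P-α} the worst case is 11.
No size-1 selection achieves below 7.

7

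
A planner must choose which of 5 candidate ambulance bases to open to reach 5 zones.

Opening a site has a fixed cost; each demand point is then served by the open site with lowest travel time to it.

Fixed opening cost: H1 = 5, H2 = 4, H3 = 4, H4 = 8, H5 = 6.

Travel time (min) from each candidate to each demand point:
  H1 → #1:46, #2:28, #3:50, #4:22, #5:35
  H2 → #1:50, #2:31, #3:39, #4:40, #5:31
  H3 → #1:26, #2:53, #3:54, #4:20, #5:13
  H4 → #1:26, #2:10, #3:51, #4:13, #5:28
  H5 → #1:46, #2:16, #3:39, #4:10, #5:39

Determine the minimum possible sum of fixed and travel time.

114

Open {H3, H5}: assign each demand point to its cheapest open site.
  #1→H3 26, #2→H5 16, #3→H5 39, #4→H5 10, #5→H3 13
  travel time 104, fixed 10 → total 114.
Compare {H3, H4, H5}: travel time 98 + fixed 18 = 116.
Compare {H2, H3, H4}: travel time 101 + fixed 16 = 117.
Compare {H2, H3, H5}: travel time 104 + fixed 14 = 118.
All other subsets cost ≥ 116. Minimum total cost: 114.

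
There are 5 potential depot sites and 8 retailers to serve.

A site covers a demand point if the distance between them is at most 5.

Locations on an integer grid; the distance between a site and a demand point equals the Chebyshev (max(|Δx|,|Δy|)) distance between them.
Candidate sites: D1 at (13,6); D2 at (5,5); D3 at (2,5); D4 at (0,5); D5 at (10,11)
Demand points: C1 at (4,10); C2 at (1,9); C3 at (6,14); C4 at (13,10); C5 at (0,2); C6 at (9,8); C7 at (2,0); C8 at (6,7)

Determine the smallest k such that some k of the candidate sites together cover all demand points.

2

Coverage sets (demand points within 5 of each site):
  D1: {C4, C6}
  D2: {C1, C2, C5, C6, C7, C8}
  D3: {C1, C2, C5, C7, C8}
  D4: {C1, C2, C5, C7}
  D5: {C3, C4, C6, C8}
No single site covers all 8 demand points.
But {D2, D5} covers everything, so the minimum is 2.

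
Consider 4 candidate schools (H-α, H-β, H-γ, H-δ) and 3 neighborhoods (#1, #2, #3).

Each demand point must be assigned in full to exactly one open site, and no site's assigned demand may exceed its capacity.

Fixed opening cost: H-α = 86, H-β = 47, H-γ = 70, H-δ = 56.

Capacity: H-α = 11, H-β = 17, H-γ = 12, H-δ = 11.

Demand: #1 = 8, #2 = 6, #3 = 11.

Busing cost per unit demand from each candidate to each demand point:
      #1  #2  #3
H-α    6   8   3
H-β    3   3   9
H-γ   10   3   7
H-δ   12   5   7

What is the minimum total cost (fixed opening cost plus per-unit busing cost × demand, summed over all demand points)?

Open {H-α, H-β}; cheapest assignment that respects the capacities:
  H-α (cap 11, load 11): #3 — cost 11×3 = 33
  H-β (cap 17, load 14): #1, #2 — cost 8×3 + 6×3 = 42
  Shipping 75, fixed 133 → total 208.
  Any other capacity-feasible assignment to {H-α, H-β} ships for at least 75.
Compare {H-β, H-δ}: its best feasible assignment gives total 222.
Compare {H-β, H-γ}: its best feasible assignment gives total 236.
Every other set of open sites that can feasibly serve all demand totals ≥ 222 even under its best assignment. Minimum: 208.

208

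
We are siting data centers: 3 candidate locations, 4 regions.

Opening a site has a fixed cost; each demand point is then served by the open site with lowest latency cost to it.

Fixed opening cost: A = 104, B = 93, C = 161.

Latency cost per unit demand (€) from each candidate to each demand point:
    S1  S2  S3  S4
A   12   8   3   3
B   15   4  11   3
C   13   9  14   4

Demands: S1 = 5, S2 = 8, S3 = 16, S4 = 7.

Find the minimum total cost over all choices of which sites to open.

297

Open {A}: assign each demand point to its cheapest open site.
  S1→A 5×12=60, S2→A 8×8=64, S3→A 16×3=48, S4→A 7×3=21
  latency cost 193, fixed 104 → total 297.
Compare {A, B}: latency cost 161 + fixed 197 = 358.
Compare {B}: latency cost 304 + fixed 93 = 397.
Compare {A, C}: latency cost 193 + fixed 265 = 458.
All other subsets cost ≥ 358. Minimum total cost: 297.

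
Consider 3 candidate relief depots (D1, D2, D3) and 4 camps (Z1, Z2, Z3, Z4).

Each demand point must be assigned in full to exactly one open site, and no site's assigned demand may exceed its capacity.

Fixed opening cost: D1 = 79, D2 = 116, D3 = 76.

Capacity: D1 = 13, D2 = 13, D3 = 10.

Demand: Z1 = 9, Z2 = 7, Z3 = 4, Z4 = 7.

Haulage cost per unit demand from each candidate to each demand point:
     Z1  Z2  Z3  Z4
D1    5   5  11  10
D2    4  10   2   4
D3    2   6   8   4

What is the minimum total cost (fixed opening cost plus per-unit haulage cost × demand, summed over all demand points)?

Open {D1, D2, D3}; cheapest assignment that respects the capacities:
  D1 (cap 13, load 7): Z2 — cost 7×5 = 35
  D2 (cap 13, load 11): Z3, Z4 — cost 4×2 + 7×4 = 36
  D3 (cap 10, load 9): Z1 — cost 9×2 = 18
  Shipping 89, fixed 271 → total 360.
  Any other capacity-feasible assignment to {D1, D2, D3} ships for at least 89.
Total demand is 27 and no other set of sites has combined capacity ≥ 27, so {D1, D2, D3} is the only feasible choice of open sites. Minimum: 360.

360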